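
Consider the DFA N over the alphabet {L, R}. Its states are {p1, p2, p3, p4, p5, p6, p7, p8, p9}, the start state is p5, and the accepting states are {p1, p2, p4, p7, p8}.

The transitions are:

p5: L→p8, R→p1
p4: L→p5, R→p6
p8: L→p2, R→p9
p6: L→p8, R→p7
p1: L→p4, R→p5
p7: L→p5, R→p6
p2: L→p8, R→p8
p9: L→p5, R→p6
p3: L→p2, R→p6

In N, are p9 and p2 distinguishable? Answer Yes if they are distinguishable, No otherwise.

States {p3} cannot be reached from the start state, so discard them.
Initial partition by acceptance: {p1,p2,p4,p7,p8} | {p5,p6,p9}.
Split {p1,p2,p4,p7,p8} by δ(·,L) → {p1,p2,p8} and {p4,p7}.
Refine {p1,p2,p8} on symbol L: members go to different blocks, giving {p2,p8} and {p1}.
On input R, block {p2,p8} splits into {p2} and {p8}.
Split {p5,p6,p9} by δ(·,L) → {p5,p6} and {p9}.
Split {p5,p6} by δ(·,R) → {p5} and {p6}.
No further refinement is possible. Final partition (7 blocks): {p2} | {p5} | {p4,p7} | {p1} | {p8} | {p9} | {p6}.
p9 and p2 end up in different blocks, so they are distinguishable. For instance, the string 'ε' is accepted from only p2.

Yes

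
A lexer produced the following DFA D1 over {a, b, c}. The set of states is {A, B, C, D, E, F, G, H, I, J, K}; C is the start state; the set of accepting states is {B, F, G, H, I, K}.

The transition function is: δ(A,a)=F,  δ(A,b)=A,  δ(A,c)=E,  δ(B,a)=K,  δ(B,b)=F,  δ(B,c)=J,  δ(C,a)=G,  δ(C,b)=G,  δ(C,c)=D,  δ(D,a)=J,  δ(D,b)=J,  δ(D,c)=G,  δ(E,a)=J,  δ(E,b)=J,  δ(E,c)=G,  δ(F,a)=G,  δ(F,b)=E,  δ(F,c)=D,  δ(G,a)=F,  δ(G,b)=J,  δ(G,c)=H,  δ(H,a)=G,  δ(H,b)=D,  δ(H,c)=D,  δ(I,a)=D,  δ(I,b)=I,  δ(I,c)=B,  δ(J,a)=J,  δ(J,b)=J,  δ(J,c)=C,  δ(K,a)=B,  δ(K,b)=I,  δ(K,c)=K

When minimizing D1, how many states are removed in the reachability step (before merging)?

4

No path from C leads to A, B, I, K; the other 7 states are all reachable.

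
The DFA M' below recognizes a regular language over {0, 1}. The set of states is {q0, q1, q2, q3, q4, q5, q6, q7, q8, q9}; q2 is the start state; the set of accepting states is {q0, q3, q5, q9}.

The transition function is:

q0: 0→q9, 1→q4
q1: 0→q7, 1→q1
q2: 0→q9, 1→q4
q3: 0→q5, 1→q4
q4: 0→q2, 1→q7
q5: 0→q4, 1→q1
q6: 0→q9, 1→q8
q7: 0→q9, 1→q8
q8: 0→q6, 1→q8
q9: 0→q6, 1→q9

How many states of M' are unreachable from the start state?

4

No path from q2 leads to q0, q1, q3, q5; the other 6 states are all reachable.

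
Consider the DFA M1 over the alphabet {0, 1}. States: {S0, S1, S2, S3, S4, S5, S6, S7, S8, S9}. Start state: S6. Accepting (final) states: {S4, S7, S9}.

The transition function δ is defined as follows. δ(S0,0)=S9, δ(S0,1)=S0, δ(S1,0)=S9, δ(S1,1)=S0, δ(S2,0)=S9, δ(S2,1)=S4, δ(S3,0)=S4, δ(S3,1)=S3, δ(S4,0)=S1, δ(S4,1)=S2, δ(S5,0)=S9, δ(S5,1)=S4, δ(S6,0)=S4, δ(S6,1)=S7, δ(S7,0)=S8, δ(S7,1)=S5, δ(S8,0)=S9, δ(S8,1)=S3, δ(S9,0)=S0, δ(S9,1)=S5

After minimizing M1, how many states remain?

3

Every state is reachable, so we keep all 10.
Start with accepting vs non-accepting: {S4,S7,S9} | {S0,S1,S2,S3,S5,S6,S8}.
On input 1, block {S0,S1,S2,S3,S5,S6,S8} splits into {S0,S1,S3,S8} and {S2,S5,S6}.
The partition is now stable with 3 blocks: {S4,S7,S9} | {S0,S1,S3,S8} | {S2,S5,S6}.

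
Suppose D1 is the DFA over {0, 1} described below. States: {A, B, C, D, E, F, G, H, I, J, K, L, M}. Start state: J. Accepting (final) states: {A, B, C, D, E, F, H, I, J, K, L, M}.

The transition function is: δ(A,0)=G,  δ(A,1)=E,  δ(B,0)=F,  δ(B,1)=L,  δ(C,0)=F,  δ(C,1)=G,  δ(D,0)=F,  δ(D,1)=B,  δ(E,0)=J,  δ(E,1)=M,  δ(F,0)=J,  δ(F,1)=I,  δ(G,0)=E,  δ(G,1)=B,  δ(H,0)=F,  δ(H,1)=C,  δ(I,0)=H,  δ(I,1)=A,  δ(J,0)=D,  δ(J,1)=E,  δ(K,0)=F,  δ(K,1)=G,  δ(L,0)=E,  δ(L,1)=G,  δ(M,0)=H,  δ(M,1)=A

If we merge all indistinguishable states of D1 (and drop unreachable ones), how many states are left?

First remove the unreachable states {K}; 12 states remain.
P0 = {A,B,C,D,E,F,H,I,J,L,M} | {G}.
Split {A,B,C,D,E,F,H,I,J,L,M} by δ(·,0) → {B,C,D,E,F,H,I,J,L,M} and {A}.
On input 1, block {B,C,D,E,F,H,I,J,L,M} splits into {B,D,E,F,H,J} and {C,L} and {I,M}.
Split {B,D,E,F,H,J} by δ(·,1) → {B,H} and {D,J} and {E,F}.
On input 0, block {D,J} splits into {D} and {J}.
No further refinement is possible. Final partition (8 blocks): {B,H} | {G} | {A} | {C,L} | {I,M} | {D} | {E,F} | {J}.

8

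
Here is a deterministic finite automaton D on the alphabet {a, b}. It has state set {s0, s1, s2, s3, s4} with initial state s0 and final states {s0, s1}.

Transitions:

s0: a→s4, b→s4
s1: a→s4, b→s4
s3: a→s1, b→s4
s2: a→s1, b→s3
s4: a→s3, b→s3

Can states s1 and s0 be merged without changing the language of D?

Yes

Reachable states from the start: {s0,s1,s3,s4}. Unreachable: {s2} — drop them.
Initial partition by acceptance: {s0,s1} | {s3,s4}.
Refine {s3,s4} on symbol a: members go to different blocks, giving {s3} and {s4}.
The partition is now stable with 3 blocks: {s0,s1} | {s3} | {s4}.
s1 and s0 lie in the same block of the stable partition, so they are equivalent — no string distinguishes them.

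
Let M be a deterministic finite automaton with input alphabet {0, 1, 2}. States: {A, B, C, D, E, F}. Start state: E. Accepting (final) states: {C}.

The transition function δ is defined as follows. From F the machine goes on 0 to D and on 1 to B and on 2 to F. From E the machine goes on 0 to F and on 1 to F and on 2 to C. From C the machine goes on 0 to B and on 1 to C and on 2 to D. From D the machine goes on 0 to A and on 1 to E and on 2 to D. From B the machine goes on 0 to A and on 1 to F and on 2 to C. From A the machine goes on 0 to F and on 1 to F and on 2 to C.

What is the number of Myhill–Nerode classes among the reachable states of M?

Initial partition by acceptance: {C} | {A,B,D,E,F}.
On input 2, block {A,B,D,E,F} splits into {A,B,E} and {D,F}.
Split {A,B,E} by δ(·,0) → {A,E} and {B}.
On input 0, block {D,F} splits into {D} and {F}.
The partition is now stable with 5 blocks: {C} | {A,E} | {D} | {B} | {F}.

5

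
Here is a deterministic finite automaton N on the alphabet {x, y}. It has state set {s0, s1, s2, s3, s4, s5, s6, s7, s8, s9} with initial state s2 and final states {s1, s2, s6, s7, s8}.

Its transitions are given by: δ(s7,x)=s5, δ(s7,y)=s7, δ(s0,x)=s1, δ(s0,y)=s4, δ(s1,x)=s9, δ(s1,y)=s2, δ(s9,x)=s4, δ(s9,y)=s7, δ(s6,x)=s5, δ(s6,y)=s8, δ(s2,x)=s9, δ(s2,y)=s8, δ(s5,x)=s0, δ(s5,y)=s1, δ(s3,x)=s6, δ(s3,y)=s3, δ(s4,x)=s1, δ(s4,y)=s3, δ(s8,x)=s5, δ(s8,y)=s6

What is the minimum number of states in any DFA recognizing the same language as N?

P0 = {s1,s2,s6,s7,s8} | {s0,s3,s4,s5,s9}.
Refine {s0,s3,s4,s5,s9} on symbol x: members go to different blocks, giving {s0,s3,s4} and {s5,s9}.
Stable partition: {s1,s2,s6,s7,s8} | {s0,s3,s4} | {s5,s9} — 3 equivalence classes.

3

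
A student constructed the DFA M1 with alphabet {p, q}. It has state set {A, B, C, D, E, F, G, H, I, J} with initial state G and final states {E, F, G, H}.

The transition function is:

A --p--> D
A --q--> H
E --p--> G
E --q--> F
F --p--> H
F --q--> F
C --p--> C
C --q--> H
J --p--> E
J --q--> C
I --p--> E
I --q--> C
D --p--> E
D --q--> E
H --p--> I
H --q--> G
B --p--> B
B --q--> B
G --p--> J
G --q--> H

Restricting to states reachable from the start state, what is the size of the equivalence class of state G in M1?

Reachable states from the start: {C,E,F,G,H,I,J}. Unreachable: {A,B,D} — drop them.
Start with accepting vs non-accepting: {E,F,G,H} | {C,I,J}.
Split {E,F,G,H} by δ(·,p) → {E,F} and {G,H}.
Refine {C,I,J} on symbol p: members go to different blocks, giving {I,J} and {C}.
The partition is now stable with 4 blocks: {E,F} | {I,J} | {G,H} | {C}.
The equivalence class containing G is {G,H}, of size 2.

2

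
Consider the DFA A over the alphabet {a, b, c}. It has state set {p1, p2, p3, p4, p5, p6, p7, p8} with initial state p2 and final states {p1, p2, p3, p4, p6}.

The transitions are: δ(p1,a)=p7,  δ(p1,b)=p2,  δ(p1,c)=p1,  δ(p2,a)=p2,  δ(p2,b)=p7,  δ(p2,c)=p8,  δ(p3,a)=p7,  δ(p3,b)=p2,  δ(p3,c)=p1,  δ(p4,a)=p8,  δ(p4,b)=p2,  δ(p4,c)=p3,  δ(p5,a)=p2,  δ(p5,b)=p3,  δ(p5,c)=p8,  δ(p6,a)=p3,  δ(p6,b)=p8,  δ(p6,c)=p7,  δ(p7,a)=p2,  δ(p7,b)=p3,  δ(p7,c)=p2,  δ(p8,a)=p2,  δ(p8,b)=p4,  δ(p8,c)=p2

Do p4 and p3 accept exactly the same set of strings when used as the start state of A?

Yes

States {p5,p6} cannot be reached from the start state, so discard them.
Start with accepting vs non-accepting: {p1,p2,p3,p4} | {p7,p8}.
On input a, block {p1,p2,p3,p4} splits into {p1,p3,p4} and {p2}.
Stable partition: {p1,p3,p4} | {p7,p8} | {p2} — 3 equivalence classes.
p4 and p3 lie in the same block of the stable partition, so they are equivalent — no string distinguishes them.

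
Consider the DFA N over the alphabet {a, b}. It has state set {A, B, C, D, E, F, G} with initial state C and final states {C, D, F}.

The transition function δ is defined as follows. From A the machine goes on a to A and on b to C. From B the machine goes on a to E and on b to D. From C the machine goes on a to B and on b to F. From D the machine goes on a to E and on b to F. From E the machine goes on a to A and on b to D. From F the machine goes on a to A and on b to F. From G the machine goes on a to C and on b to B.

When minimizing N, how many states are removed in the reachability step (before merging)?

1

Starting at C and following transitions, the reachable set is {A, B, C, D, E, F}. That leaves G unreachable — 1 in total.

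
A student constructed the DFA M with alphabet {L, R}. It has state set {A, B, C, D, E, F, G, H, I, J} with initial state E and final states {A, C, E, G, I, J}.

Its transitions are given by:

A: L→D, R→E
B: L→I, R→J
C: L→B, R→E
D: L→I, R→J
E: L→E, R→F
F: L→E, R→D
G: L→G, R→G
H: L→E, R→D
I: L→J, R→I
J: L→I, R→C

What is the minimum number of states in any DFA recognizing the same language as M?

6

First remove the unreachable states {A,G,H}; 7 states remain.
Initial partition by acceptance: {C,E,I,J} | {B,D,F}.
Split {C,E,I,J} by δ(·,L) → {E,I,J} and {C}.
On input R, block {E,I,J} splits into {E} and {I} and {J}.
On input L, block {B,D,F} splits into {B,D} and {F}.
No further refinement is possible. Final partition (6 blocks): {E} | {B,D} | {C} | {I} | {J} | {F}.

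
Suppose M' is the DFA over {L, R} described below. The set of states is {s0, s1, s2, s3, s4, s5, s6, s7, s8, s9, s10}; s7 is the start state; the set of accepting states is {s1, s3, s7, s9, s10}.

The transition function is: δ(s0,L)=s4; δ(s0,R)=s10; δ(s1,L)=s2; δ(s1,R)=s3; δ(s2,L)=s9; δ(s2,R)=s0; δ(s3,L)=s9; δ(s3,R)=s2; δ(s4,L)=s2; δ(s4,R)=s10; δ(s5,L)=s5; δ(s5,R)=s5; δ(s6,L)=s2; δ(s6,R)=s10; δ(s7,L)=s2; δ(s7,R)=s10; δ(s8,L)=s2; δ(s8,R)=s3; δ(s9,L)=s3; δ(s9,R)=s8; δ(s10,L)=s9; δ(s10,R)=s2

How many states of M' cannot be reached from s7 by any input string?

BFS from s7 reaches {s0, s2, s3, s4, s7, s8, s9, s10}; the 3 state(s) s1, s5, s6 are never visited.

3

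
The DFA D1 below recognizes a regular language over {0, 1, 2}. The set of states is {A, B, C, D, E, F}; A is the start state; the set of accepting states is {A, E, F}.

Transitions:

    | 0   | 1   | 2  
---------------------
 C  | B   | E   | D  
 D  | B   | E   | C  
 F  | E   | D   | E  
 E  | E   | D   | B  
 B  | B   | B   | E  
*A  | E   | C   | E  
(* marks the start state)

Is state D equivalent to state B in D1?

Reachable states from the start: {A,B,C,D,E}. Unreachable: {F} — drop them.
P0 = {A,E} | {B,C,D}.
On input 2, block {A,E} splits into {A} and {E}.
Refine {B,C,D} on symbol 1: members go to different blocks, giving {C,D} and {B}.
The partition is now stable with 4 blocks: {A} | {C,D} | {E} | {B}.
D and B end up in different blocks, so they are distinguishable. For instance, the string '1' is accepted from only D.

No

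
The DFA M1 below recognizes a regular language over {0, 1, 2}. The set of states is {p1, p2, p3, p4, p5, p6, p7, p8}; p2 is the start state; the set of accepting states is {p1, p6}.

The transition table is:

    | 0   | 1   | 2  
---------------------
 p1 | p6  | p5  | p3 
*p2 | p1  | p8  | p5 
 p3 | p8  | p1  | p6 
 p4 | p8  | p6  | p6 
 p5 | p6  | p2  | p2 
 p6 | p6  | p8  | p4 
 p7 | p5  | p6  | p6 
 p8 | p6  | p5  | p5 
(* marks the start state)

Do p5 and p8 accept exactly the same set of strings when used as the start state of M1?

Yes

Reachable states from the start: {p1,p2,p3,p4,p5,p6,p8}. Unreachable: {p7} — drop them.
P0 = {p1,p6} | {p2,p3,p4,p5,p8}.
Split {p2,p3,p4,p5,p8} by δ(·,0) → {p2,p5,p8} and {p3,p4}.
Stable partition: {p1,p6} | {p2,p5,p8} | {p3,p4} — 3 equivalence classes.
p5 and p8 lie in the same block of the stable partition, so they are equivalent — no string distinguishes them.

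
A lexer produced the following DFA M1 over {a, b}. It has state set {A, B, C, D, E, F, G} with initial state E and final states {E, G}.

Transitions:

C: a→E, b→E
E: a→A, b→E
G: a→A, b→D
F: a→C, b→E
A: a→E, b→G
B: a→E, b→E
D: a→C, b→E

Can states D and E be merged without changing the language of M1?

States {B,F} cannot be reached from the start state, so discard them.
P0 = {E,G} | {A,C,D}.
Split {E,G} by δ(·,b) → {E} and {G}.
Refine {A,C,D} on symbol a: members go to different blocks, giving {A,C} and {D}.
Split {A,C} by δ(·,b) → {A} and {C}.
No further refinement is possible. Final partition (5 blocks): {E} | {A} | {G} | {D} | {C}.
D and E end up in different blocks, so they are distinguishable. For instance, the string 'ε' is accepted from only E.

No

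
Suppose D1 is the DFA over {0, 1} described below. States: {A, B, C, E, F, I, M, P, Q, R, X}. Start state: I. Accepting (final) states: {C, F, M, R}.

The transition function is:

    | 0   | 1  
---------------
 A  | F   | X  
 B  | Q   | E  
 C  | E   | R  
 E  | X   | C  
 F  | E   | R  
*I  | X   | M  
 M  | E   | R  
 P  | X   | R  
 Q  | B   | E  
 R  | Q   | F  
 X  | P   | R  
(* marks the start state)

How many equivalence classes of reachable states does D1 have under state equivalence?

First remove the unreachable states {A}; 10 states remain.
Start with accepting vs non-accepting: {C,F,M,R} | {B,E,I,P,Q,X}.
Split {B,E,I,P,Q,X} by δ(·,1) → {E,I,P,X} and {B,Q}.
Split {C,F,M,R} by δ(·,0) → {C,F,M} and {R}.
On input 1, block {E,I,P,X} splits into {E,I} and {P,X}.
The partition is now stable with 5 blocks: {C,F,M} | {E,I} | {B,Q} | {R} | {P,X}.

5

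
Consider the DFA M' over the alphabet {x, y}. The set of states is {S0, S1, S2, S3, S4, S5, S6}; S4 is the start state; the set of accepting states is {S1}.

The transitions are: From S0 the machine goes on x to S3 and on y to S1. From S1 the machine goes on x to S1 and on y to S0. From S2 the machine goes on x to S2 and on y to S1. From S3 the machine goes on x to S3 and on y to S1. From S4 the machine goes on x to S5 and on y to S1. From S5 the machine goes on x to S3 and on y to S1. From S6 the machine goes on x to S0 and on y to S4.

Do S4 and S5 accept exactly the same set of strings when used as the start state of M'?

First remove the unreachable states {S2,S6}; 5 states remain.
Start with accepting vs non-accepting: {S1} | {S0,S3,S4,S5}.
Stable partition: {S1} | {S0,S3,S4,S5} — 2 equivalence classes.
S4 and S5 lie in the same block of the stable partition, so they are equivalent — no string distinguishes them.

Yes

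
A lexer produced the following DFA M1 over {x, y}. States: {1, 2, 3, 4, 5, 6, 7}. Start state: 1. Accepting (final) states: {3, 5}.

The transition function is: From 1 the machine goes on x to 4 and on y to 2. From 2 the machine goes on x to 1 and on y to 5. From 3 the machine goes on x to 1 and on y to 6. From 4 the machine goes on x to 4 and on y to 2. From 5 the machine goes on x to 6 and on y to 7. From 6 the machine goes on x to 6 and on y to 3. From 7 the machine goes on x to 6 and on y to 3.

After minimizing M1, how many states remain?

5

All states are reachable from the start state.
Initial partition by acceptance: {3,5} | {1,2,4,6,7}.
Refine {1,2,4,6,7} on symbol y: members go to different blocks, giving {2,6,7} and {1,4}.
Refine {3,5} on symbol x: members go to different blocks, giving {3} and {5}.
Refine {2,6,7} on symbol x: members go to different blocks, giving {6,7} and {2}.
The partition is now stable with 5 blocks: {3} | {6,7} | {1,4} | {5} | {2}.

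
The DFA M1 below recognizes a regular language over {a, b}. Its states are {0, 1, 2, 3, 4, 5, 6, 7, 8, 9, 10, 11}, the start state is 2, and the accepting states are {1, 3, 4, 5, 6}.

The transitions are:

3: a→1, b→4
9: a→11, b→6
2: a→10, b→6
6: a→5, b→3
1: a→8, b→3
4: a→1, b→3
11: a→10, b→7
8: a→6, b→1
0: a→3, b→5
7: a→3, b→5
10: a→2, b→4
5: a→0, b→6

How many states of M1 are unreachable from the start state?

Starting at 2 and following transitions, the reachable set is {0, 1, 2, 3, 4, 5, 6, 8, 10}. That leaves 7, 9, 11 unreachable — 3 in total.

3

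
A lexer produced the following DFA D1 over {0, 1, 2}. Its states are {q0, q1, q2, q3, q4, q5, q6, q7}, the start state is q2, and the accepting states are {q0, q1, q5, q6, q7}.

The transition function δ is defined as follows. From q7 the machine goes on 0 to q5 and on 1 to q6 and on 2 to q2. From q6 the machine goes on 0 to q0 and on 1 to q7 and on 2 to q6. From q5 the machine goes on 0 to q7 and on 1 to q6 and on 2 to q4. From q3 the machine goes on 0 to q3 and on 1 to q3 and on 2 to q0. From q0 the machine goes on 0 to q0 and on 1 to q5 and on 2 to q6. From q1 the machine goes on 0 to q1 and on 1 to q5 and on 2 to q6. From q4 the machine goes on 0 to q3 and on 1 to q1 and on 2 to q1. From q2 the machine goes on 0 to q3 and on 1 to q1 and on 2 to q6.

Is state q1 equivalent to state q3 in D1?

No

All states are reachable from the start state.
P0 = {q0,q1,q5,q6,q7} | {q2,q3,q4}.
Split {q0,q1,q5,q6,q7} by δ(·,2) → {q0,q1,q6} and {q5,q7}.
On input 1, block {q2,q3,q4} splits into {q2,q4} and {q3}.
The partition is now stable with 4 blocks: {q0,q1,q6} | {q2,q4} | {q5,q7} | {q3}.
q1 and q3 end up in different blocks, so they are distinguishable. For instance, the string 'ε' is accepted from only q1.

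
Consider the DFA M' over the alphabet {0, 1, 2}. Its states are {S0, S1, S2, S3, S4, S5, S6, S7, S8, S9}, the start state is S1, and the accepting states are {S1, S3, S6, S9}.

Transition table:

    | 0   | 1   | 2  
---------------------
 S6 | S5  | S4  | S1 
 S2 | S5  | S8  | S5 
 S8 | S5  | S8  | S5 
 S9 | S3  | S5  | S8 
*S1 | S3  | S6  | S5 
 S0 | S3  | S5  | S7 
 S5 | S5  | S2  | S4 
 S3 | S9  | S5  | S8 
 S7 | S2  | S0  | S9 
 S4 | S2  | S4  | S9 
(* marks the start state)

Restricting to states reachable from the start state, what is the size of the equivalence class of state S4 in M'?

1

Reachable states from the start: {S1,S2,S3,S4,S5,S6,S8,S9}. Unreachable: {S0,S7} — drop them.
P0 = {S1,S3,S6,S9} | {S2,S4,S5,S8}.
On input 0, block {S1,S3,S6,S9} splits into {S1,S3,S9} and {S6}.
Refine {S1,S3,S9} on symbol 1: members go to different blocks, giving {S3,S9} and {S1}.
Split {S2,S4,S5,S8} by δ(·,2) → {S2,S5,S8} and {S4}.
Refine {S2,S5,S8} on symbol 2: members go to different blocks, giving {S2,S8} and {S5}.
No further refinement is possible. Final partition (6 blocks): {S3,S9} | {S2,S8} | {S6} | {S1} | {S4} | {S5}.
The equivalence class containing S4 is {S4}, of size 1.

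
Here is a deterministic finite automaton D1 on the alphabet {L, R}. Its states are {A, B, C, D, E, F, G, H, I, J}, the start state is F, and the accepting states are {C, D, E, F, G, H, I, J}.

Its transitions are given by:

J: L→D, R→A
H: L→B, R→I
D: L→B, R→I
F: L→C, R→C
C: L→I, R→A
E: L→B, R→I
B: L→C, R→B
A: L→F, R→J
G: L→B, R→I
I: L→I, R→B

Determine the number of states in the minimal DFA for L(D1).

States {E,G,H} cannot be reached from the start state, so discard them.
Initial partition by acceptance: {C,D,F,I,J} | {A,B}.
Refine {C,D,F,I,J} on symbol L: members go to different blocks, giving {C,F,I,J} and {D}.
Split {C,F,I,J} by δ(·,L) → {C,F,I} and {J}.
On input R, block {C,F,I} splits into {C,I} and {F}.
On input L, block {A,B} splits into {A} and {B}.
Split {C,I} by δ(·,R) → {C} and {I}.
No further refinement is possible. Final partition (7 blocks): {C} | {A} | {D} | {J} | {F} | {B} | {I}.

7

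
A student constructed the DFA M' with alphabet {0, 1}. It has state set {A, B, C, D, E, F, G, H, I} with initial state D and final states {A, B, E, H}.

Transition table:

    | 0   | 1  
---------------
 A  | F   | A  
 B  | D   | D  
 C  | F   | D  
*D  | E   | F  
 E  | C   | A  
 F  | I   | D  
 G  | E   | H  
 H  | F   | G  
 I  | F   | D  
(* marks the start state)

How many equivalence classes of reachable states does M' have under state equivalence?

States {B,G,H} cannot be reached from the start state, so discard them.
Initial partition by acceptance: {A,E} | {C,D,F,I}.
Split {C,D,F,I} by δ(·,0) → {C,F,I} and {D}.
Stable partition: {A,E} | {C,F,I} | {D} — 3 equivalence classes.

3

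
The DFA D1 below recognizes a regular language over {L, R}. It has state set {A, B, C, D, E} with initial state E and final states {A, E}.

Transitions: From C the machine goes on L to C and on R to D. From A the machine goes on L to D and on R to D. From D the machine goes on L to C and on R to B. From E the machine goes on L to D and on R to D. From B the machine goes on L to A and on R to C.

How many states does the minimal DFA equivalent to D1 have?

All states are reachable from the start state.
Initial partition by acceptance: {A,E} | {B,C,D}.
Refine {B,C,D} on symbol L: members go to different blocks, giving {C,D} and {B}.
Split {C,D} by δ(·,R) → {C} and {D}.
Stable partition: {A,E} | {C} | {B} | {D} — 4 equivalence classes.

4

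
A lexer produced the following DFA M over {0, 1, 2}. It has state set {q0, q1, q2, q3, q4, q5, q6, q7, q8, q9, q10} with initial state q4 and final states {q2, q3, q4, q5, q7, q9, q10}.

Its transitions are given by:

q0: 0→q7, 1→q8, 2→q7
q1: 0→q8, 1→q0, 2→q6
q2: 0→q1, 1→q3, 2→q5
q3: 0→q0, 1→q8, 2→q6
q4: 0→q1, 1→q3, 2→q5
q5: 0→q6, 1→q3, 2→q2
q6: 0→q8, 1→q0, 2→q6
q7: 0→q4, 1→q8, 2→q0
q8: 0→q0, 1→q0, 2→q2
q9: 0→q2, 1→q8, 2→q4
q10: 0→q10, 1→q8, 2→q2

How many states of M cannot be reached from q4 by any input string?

BFS from q4 reaches {q0, q1, q2, q3, q4, q5, q6, q7, q8}; the 2 state(s) q9, q10 are never visited.

2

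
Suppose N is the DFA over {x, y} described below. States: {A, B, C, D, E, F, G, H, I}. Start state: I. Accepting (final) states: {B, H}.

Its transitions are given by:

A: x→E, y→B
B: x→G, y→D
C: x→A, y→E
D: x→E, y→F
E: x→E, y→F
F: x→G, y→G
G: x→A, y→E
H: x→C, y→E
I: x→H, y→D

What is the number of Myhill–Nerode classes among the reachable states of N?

6

P0 = {B,H} | {A,C,D,E,F,G,I}.
Refine {A,C,D,E,F,G,I} on symbol x: members go to different blocks, giving {A,C,D,E,F,G} and {I}.
On input y, block {A,C,D,E,F,G} splits into {C,D,E,F,G} and {A}.
Refine {C,D,E,F,G} on symbol x: members go to different blocks, giving {D,E,F} and {C,G}.
Refine {D,E,F} on symbol x: members go to different blocks, giving {D,E} and {F}.
No further refinement is possible. Final partition (6 blocks): {B,H} | {D,E} | {I} | {A} | {C,G} | {F}.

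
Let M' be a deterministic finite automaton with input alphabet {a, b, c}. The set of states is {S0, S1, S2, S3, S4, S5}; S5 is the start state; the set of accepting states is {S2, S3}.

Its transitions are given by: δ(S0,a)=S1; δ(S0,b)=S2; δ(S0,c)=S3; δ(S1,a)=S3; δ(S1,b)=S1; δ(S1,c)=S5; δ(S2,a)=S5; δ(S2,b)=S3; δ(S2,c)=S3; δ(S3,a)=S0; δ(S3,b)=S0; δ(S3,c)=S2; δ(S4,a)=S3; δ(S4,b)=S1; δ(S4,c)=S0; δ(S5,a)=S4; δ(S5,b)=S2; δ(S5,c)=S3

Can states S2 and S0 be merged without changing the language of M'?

No

Every state is reachable, so we keep all 6.
Initial partition by acceptance: {S2,S3} | {S0,S1,S4,S5}.
Split {S2,S3} by δ(·,b) → {S2} and {S3}.
On input a, block {S0,S1,S4,S5} splits into {S0,S5} and {S1,S4}.
Stable partition: {S2} | {S0,S5} | {S3} | {S1,S4} — 4 equivalence classes.
S2 and S0 end up in different blocks, so they are distinguishable. For instance, the string 'ε' is accepted from only S2.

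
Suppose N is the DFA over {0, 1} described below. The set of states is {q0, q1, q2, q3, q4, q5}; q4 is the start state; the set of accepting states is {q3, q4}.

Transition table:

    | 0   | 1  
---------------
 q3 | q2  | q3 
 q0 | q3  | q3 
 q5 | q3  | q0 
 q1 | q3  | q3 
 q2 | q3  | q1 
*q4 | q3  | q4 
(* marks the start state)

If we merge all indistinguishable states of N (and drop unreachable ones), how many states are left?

First remove the unreachable states {q0,q5}; 4 states remain.
P0 = {q3,q4} | {q1,q2}.
Refine {q3,q4} on symbol 0: members go to different blocks, giving {q3} and {q4}.
On input 1, block {q1,q2} splits into {q1} and {q2}.
Stable partition: {q3} | {q1} | {q4} | {q2} — 4 equivalence classes.

4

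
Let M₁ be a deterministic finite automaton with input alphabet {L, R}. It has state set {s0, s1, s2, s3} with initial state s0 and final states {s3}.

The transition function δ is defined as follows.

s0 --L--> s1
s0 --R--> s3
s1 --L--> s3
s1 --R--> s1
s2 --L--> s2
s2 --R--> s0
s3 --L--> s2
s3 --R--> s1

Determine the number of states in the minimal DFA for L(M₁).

4

P0 = {s3} | {s0,s1,s2}.
Split {s0,s1,s2} by δ(·,L) → {s0,s2} and {s1}.
Split {s0,s2} by δ(·,L) → {s0} and {s2}.
The partition is now stable with 4 blocks: {s3} | {s0} | {s1} | {s2}.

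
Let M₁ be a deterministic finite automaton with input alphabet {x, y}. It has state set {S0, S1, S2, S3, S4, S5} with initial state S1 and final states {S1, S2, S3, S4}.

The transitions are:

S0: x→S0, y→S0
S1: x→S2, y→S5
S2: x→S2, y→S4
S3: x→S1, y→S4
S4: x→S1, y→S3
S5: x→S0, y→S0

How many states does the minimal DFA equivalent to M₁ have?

4

Every state is reachable, so we keep all 6.
P0 = {S1,S2,S3,S4} | {S0,S5}.
On input y, block {S1,S2,S3,S4} splits into {S2,S3,S4} and {S1}.
Refine {S2,S3,S4} on symbol x: members go to different blocks, giving {S3,S4} and {S2}.
Stable partition: {S3,S4} | {S0,S5} | {S1} | {S2} — 4 equivalence classes.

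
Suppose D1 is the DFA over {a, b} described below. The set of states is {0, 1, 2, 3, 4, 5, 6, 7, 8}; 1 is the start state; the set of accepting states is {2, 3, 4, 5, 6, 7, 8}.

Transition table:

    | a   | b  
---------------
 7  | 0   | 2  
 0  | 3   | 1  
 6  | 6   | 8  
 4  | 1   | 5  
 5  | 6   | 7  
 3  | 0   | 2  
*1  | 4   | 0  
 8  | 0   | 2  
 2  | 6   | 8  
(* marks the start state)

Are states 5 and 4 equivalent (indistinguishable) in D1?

No

P0 = {2,3,4,5,6,7,8} | {0,1}.
On input a, block {2,3,4,5,6,7,8} splits into {3,4,7,8} and {2,5,6}.
No further refinement is possible. Final partition (3 blocks): {3,4,7,8} | {0,1} | {2,5,6}.
5 and 4 end up in different blocks, so they are distinguishable. For instance, the string 'a' is accepted from only 5.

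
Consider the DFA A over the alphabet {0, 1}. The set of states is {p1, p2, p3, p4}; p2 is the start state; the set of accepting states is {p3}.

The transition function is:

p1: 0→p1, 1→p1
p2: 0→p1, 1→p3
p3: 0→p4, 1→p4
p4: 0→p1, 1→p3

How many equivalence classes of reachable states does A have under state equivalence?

Start with accepting vs non-accepting: {p3} | {p1,p2,p4}.
Refine {p1,p2,p4} on symbol 1: members go to different blocks, giving {p2,p4} and {p1}.
The partition is now stable with 3 blocks: {p3} | {p2,p4} | {p1}.

3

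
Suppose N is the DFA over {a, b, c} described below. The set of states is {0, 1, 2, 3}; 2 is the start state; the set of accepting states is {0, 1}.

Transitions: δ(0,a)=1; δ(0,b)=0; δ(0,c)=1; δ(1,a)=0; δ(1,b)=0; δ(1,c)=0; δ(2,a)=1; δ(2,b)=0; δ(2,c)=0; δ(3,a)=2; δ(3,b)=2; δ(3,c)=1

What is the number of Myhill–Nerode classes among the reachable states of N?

Reachable states from the start: {0,1,2}. Unreachable: {3} — drop them.
Initial partition by acceptance: {0,1} | {2}.
Stable partition: {0,1} | {2} — 2 equivalence classes.

2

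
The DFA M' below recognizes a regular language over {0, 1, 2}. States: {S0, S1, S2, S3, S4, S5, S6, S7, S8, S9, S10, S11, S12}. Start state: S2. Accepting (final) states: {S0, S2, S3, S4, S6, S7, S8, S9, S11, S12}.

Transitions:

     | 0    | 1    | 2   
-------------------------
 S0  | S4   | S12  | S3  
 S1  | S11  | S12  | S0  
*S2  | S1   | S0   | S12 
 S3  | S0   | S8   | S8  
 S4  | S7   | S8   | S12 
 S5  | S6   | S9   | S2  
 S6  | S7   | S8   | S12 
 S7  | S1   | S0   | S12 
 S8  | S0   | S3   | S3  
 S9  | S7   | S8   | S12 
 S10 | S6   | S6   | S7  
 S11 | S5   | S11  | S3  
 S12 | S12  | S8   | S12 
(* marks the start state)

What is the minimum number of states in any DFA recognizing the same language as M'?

Reachable states from the start: {S0,S1,S2,S3,S4,S5,S6,S7,S8,S9,S11,S12}. Unreachable: {S10} — drop them.
P0 = {S0,S2,S3,S4,S6,S7,S8,S9,S11,S12} | {S1,S5}.
Refine {S0,S2,S3,S4,S6,S7,S8,S9,S11,S12} on symbol 0: members go to different blocks, giving {S0,S3,S4,S6,S8,S9,S12} and {S2,S7,S11}.
On input 0, block {S0,S3,S4,S6,S8,S9,S12} splits into {S0,S3,S8,S12} and {S4,S6,S9}.
Refine {S0,S3,S8,S12} on symbol 0: members go to different blocks, giving {S3,S8,S12} and {S0}.
Split {S3,S8,S12} by δ(·,0) → {S3,S8} and {S12}.
On input 0, block {S1,S5} splits into {S1} and {S5}.
On input 0, block {S2,S7,S11} splits into {S2,S7} and {S11}.
The partition is now stable with 8 blocks: {S3,S8} | {S1} | {S2,S7} | {S4,S6,S9} | {S0} | {S12} | {S5} | {S11}.

8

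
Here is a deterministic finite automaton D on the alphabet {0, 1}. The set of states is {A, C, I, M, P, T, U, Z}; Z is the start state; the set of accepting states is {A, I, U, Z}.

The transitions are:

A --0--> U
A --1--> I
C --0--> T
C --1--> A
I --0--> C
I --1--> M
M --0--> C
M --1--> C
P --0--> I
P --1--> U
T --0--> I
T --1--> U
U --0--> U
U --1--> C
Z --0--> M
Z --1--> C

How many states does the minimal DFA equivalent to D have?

7

Reachable states from the start: {A,C,I,M,T,U,Z}. Unreachable: {P} — drop them.
Start with accepting vs non-accepting: {A,I,U,Z} | {C,M,T}.
Split {A,I,U,Z} by δ(·,0) → {I,Z} and {A,U}.
Refine {C,M,T} on symbol 0: members go to different blocks, giving {C,M} and {T}.
Split {C,M} by δ(·,0) → {C} and {M}.
Split {I,Z} by δ(·,0) → {Z} and {I}.
Refine {A,U} on symbol 1: members go to different blocks, giving {U} and {A}.
The partition is now stable with 7 blocks: {Z} | {C} | {U} | {T} | {M} | {I} | {A}.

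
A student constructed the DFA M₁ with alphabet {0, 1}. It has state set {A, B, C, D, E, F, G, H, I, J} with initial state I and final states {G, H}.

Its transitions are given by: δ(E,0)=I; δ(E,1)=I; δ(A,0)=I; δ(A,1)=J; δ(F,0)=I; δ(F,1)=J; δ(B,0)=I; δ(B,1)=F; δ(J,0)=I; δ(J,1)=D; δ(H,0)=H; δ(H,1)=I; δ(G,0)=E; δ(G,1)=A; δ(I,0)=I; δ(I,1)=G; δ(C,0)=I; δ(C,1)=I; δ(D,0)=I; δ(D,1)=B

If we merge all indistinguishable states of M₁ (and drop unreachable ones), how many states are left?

First remove the unreachable states {C,H}; 8 states remain.
Initial partition by acceptance: {G} | {A,B,D,E,F,I,J}.
On input 1, block {A,B,D,E,F,I,J} splits into {A,B,D,E,F,J} and {I}.
Split {A,B,D,E,F,J} by δ(·,1) → {A,B,D,F,J} and {E}.
The partition is now stable with 4 blocks: {G} | {A,B,D,F,J} | {I} | {E}.

4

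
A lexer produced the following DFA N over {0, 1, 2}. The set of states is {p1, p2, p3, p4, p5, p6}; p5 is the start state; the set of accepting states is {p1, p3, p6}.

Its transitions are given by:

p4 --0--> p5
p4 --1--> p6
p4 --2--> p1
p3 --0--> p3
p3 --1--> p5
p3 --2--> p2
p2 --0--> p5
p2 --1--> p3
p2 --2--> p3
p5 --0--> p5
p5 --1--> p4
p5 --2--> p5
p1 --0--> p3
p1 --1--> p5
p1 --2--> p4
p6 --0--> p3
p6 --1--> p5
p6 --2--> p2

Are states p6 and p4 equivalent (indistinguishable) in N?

All states are reachable from the start state.
Start with accepting vs non-accepting: {p1,p3,p6} | {p2,p4,p5}.
On input 1, block {p2,p4,p5} splits into {p2,p4} and {p5}.
Stable partition: {p1,p3,p6} | {p2,p4} | {p5} — 3 equivalence classes.
p6 and p4 end up in different blocks, so they are distinguishable. For instance, the string 'ε' is accepted from only p6.

No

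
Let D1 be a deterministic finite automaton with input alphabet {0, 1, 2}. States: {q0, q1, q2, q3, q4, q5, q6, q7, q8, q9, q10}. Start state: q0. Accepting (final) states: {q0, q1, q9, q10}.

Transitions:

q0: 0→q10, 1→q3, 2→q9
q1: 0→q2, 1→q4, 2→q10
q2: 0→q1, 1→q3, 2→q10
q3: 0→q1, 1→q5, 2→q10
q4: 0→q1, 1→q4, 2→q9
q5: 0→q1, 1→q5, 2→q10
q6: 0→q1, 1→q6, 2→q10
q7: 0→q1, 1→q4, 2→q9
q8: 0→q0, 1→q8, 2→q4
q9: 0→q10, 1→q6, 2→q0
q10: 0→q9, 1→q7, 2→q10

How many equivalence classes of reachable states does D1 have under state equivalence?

3

Reachable states from the start: {q0,q1,q2,q3,q4,q5,q6,q7,q9,q10}. Unreachable: {q8} — drop them.
Start with accepting vs non-accepting: {q0,q1,q9,q10} | {q2,q3,q4,q5,q6,q7}.
Refine {q0,q1,q9,q10} on symbol 0: members go to different blocks, giving {q0,q9,q10} and {q1}.
Stable partition: {q0,q9,q10} | {q2,q3,q4,q5,q6,q7} | {q1} — 3 equivalence classes.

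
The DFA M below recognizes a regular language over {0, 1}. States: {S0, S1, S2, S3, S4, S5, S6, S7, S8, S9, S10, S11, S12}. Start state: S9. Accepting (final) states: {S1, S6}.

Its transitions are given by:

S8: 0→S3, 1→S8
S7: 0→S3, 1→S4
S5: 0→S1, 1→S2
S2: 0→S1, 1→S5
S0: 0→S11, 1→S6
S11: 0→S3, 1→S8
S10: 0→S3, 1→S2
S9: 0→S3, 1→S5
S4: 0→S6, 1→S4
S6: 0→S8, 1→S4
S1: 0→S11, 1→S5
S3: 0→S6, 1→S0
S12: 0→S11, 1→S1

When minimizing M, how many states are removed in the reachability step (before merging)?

3

No path from S9 leads to S7, S10, S12; the other 10 states are all reachable.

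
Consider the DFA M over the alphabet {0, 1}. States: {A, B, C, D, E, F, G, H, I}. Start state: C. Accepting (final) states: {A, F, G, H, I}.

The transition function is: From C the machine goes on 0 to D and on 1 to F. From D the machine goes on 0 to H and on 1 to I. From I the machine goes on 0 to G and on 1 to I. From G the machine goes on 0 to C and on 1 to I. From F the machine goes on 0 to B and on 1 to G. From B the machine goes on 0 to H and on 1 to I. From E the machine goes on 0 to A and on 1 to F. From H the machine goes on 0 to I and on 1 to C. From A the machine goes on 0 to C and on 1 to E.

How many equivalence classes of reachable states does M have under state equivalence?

6

States {A,E} cannot be reached from the start state, so discard them.
P0 = {F,G,H,I} | {B,C,D}.
Split {F,G,H,I} by δ(·,0) → {F,G} and {H,I}.
Split {F,G} by δ(·,1) → {F} and {G}.
Split {B,C,D} by δ(·,0) → {B,D} and {C}.
Refine {H,I} on symbol 0: members go to different blocks, giving {H} and {I}.
Stable partition: {F} | {B,D} | {H} | {G} | {C} | {I} — 6 equivalence classes.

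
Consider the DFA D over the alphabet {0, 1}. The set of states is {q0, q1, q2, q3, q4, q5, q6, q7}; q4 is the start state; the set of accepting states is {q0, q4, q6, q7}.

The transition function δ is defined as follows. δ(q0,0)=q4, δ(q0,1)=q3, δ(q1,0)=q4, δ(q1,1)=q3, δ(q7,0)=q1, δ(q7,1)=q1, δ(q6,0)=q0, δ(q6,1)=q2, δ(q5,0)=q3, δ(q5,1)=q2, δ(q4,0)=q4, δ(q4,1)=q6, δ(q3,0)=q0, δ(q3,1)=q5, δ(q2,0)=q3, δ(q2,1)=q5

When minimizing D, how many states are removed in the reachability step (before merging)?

2

BFS from q4 reaches {q0, q2, q3, q4, q5, q6}; the 2 state(s) q1, q7 are never visited.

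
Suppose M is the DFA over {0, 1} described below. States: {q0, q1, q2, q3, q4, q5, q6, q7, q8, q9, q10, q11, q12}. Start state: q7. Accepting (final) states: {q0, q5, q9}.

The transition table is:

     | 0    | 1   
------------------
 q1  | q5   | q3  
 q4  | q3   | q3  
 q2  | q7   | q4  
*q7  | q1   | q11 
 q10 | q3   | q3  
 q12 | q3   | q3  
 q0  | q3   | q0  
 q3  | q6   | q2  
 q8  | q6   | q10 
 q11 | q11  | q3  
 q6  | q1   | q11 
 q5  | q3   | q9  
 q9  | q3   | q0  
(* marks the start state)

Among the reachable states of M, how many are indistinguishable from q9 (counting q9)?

First remove the unreachable states {q8,q10,q12}; 10 states remain.
Initial partition by acceptance: {q0,q5,q9} | {q1,q2,q3,q4,q6,q7,q11}.
On input 0, block {q1,q2,q3,q4,q6,q7,q11} splits into {q2,q3,q4,q6,q7,q11} and {q1}.
Refine {q2,q3,q4,q6,q7,q11} on symbol 0: members go to different blocks, giving {q2,q3,q4,q11} and {q6,q7}.
On input 0, block {q2,q3,q4,q11} splits into {q2,q3} and {q4,q11}.
Refine {q2,q3} on symbol 1: members go to different blocks, giving {q2} and {q3}.
On input 0, block {q4,q11} splits into {q4} and {q11}.
The partition is now stable with 7 blocks: {q0,q5,q9} | {q2} | {q1} | {q6,q7} | {q4} | {q3} | {q11}.
State q9 belongs to the block {q0,q5,q9}, which has 3 states.

3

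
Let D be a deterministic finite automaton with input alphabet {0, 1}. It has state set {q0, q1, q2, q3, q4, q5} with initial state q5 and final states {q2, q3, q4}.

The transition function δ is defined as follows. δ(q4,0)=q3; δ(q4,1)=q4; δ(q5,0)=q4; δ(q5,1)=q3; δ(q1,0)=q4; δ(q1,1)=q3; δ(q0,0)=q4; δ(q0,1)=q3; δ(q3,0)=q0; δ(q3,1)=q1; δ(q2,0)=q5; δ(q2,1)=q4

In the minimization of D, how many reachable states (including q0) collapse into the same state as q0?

Reachable states from the start: {q0,q1,q3,q4,q5}. Unreachable: {q2} — drop them.
Start with accepting vs non-accepting: {q3,q4} | {q0,q1,q5}.
Refine {q3,q4} on symbol 0: members go to different blocks, giving {q3} and {q4}.
Stable partition: {q3} | {q0,q1,q5} | {q4} — 3 equivalence classes.
The equivalence class containing q0 is {q0,q1,q5}, of size 3.

3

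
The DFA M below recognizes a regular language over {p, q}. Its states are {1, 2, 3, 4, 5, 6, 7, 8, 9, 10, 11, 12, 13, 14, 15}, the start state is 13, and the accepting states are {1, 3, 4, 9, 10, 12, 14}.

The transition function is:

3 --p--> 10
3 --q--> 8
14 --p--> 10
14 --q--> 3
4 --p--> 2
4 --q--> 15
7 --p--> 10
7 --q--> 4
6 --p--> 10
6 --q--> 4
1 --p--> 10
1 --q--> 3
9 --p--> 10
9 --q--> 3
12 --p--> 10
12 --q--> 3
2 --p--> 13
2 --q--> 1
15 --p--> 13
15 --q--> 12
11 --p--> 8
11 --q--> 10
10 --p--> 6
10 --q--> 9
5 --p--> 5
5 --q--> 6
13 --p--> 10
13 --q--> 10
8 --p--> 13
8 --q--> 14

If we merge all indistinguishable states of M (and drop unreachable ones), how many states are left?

States {5,7,11} cannot be reached from the start state, so discard them.
Start with accepting vs non-accepting: {1,3,4,9,10,12,14} | {2,6,8,13,15}.
Refine {1,3,4,9,10,12,14} on symbol p: members go to different blocks, giving {1,3,9,12,14} and {4,10}.
On input q, block {1,3,9,12,14} splits into {1,9,12,14} and {3}.
Refine {2,6,8,13,15} on symbol p: members go to different blocks, giving {2,8,15} and {6,13}.
Refine {4,10} on symbol p: members go to different blocks, giving {4} and {10}.
On input q, block {6,13} splits into {6} and {13}.
The partition is now stable with 7 blocks: {1,9,12,14} | {2,8,15} | {4} | {3} | {6} | {10} | {13}.

7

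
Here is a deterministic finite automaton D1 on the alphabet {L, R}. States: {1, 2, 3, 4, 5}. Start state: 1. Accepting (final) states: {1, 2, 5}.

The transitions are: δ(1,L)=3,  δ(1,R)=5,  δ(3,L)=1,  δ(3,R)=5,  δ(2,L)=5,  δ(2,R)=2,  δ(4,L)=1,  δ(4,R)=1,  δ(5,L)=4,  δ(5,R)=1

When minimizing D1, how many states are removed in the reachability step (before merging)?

1

Starting at 1 and following transitions, the reachable set is {1, 3, 4, 5}. That leaves 2 unreachable — 1 in total.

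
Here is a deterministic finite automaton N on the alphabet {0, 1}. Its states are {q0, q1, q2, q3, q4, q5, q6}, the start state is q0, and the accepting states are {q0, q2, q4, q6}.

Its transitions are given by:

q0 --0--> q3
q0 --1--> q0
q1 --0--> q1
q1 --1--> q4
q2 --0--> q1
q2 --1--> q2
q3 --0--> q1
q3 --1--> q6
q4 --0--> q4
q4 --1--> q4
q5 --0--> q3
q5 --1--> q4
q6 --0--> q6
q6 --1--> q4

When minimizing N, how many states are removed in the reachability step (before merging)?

BFS from q0 reaches {q0, q1, q3, q4, q6}; the 2 state(s) q2, q5 are never visited.

2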